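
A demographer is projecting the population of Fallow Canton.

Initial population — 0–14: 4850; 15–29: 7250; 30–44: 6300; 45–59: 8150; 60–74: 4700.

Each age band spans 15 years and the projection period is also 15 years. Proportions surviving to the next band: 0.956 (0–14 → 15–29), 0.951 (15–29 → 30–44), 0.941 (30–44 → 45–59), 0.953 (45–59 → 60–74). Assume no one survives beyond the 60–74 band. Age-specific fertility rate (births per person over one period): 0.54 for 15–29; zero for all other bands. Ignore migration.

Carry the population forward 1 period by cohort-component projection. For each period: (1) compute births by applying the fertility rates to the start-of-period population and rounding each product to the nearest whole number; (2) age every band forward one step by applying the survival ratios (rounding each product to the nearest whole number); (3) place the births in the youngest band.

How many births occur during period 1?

Let group 1 be 0–14 through group 5 = 60–74.
Period 1.
Births: 7250 × 0.54 = 3915
Group 2: 4850 × 0.956 = 4637
Group 3: 7250 × 0.951 = 6895
Group 4: 6300 × 0.941 = 5928
Group 5: 8150 × 0.953 = 7767
Population now: 0–14=3915, 15–29=4637, 30–44=6895, 45–59=5928, 60–74=7767

3915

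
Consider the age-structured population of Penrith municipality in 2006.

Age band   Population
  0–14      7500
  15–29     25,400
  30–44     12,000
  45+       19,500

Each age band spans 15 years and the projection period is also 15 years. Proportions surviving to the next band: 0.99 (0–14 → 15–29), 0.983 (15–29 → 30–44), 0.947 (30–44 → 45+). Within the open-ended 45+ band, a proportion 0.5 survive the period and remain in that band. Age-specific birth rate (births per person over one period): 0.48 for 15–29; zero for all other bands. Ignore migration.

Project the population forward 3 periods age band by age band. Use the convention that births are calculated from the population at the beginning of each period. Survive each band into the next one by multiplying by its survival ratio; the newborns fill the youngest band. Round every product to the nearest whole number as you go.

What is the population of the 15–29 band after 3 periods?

Numbering the groups 1..4 from youngest to oldest:
After projecting period 1:
Births: 25400 × 0.48 = 12192
Group 2: 7500 × 0.99 = 7425
Group 3: 25400 × 0.983 = 24968
Group 4: 12000 × 0.947 + 19500 × 0.5 = 11364 + 9750 = 21114
→ [12192, 7425, 24968, 21114]
After projecting period 2:
Births: 7425 × 0.48 = 3564
Group 2: 12192 × 0.99 = 12070
Group 3: 7425 × 0.983 = 7299
Group 4: 24968 × 0.947 + 21114 × 0.5 = 23645 + 10557 = 34202
→ [3564, 12070, 7299, 34202]
After projecting period 3:
Births: 12070 × 0.48 = 5794
Group 2: 3564 × 0.99 = 3528
Group 3: 12070 × 0.983 = 11865
Group 4: 7299 × 0.947 + 34202 × 0.5 = 6912 + 17101 = 24013
→ [5794, 3528, 11865, 24013]

3528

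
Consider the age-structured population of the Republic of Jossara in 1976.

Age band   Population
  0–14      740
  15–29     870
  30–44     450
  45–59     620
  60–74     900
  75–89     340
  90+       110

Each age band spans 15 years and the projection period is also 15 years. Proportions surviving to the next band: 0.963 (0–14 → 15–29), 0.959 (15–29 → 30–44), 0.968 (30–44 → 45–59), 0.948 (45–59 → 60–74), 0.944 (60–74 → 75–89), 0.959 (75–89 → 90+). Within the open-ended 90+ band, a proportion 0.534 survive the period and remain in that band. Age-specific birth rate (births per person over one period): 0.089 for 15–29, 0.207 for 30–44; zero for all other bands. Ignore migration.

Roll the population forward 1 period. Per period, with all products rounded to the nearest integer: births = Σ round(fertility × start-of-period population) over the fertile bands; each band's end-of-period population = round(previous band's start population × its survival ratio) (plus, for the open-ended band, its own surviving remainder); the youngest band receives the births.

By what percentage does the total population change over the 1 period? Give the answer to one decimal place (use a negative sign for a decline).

(Groups numbered youngest = 1 to oldest = 7.)
Period 1.
Births: 870 × 0.089 = 77 ; 450 × 0.207 = 93 ⇒ total 170
Group 2: 740 × 0.963 = 713
Group 3: 870 × 0.959 = 834
Group 4: 450 × 0.968 = 436
Group 5: 620 × 0.948 = 588
Group 6: 900 × 0.944 = 850
Group 7: 340 × 0.959 + 110 × 0.534 = 326 + 59 = 385
End of period: [170, 713, 834, 436, 588, 850, 385]
Total: 4030 → 3976; change = -54; percentage change = -1.3%

-1.3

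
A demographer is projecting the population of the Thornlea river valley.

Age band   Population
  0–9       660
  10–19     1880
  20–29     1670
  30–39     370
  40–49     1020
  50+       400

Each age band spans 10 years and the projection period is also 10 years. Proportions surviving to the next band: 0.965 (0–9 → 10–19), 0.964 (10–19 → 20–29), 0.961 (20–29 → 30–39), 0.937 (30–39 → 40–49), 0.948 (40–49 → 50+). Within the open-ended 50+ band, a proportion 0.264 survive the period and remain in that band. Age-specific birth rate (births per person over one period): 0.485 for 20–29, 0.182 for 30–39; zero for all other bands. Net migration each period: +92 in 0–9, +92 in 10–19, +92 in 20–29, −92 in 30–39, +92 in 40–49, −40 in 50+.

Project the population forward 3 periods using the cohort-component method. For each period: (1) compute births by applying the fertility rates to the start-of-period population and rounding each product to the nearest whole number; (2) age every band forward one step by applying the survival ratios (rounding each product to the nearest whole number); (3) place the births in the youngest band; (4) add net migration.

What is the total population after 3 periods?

(Bands numbered youngest = 1 to oldest = 6.)
[period 1]
Births: 1670 × 0.485 = 810 ; 370 × 0.182 = 67 → 877
Band 2: 660 × 0.965 = 637
Band 3: 1880 × 0.964 = 1812
Band 4: 1670 × 0.961 = 1605
Band 5: 370 × 0.937 = 347
Band 6: 1020 × 0.948 + 400 × 0.264 = 967 + 106 = 1073
Net migration: Band 1 + 92 → 969; Band 2 + 92 → 729; Band 3 + 92 → 1904; Band 4 − 92 → 1513; Band 5 + 92 → 439; Band 6 − 40 → 1033
→ [969, 729, 1904, 1513, 439, 1033]
[period 2]
Births: 1904 × 0.485 = 923 ; 1513 × 0.182 = 275 → 1198
Band 2: 969 × 0.965 = 935
Band 3: 729 × 0.964 = 703
Band 4: 1904 × 0.961 = 1830
Band 5: 1513 × 0.937 = 1418
Band 6: 439 × 0.948 + 1033 × 0.264 = 416 + 273 = 689
Net migration: Band 1 + 92 → 1290; Band 2 + 92 → 1027; Band 3 + 92 → 795; Band 4 − 92 → 1738; Band 5 + 92 → 1510; Band 6 − 40 → 649
→ [1290, 1027, 795, 1738, 1510, 649]
[period 3]
Births: 795 × 0.485 = 386 ; 1738 × 0.182 = 316 → 702
Band 2: 1290 × 0.965 = 1245
Band 3: 1027 × 0.964 = 990
Band 4: 795 × 0.961 = 764
Band 5: 1738 × 0.937 = 1629
Band 6: 1510 × 0.948 + 649 × 0.264 = 1431 + 171 = 1602
Net migration: Band 1 + 92 → 794; Band 2 + 92 → 1337; Band 3 + 92 → 1082; Band 4 − 92 → 672; Band 5 + 92 → 1721; Band 6 − 40 → 1562
→ [794, 1337, 1082, 672, 1721, 1562]
Total after period 3: 794 + 1337 + 1082 + 672 + 1721 + 1562 = 7168

7168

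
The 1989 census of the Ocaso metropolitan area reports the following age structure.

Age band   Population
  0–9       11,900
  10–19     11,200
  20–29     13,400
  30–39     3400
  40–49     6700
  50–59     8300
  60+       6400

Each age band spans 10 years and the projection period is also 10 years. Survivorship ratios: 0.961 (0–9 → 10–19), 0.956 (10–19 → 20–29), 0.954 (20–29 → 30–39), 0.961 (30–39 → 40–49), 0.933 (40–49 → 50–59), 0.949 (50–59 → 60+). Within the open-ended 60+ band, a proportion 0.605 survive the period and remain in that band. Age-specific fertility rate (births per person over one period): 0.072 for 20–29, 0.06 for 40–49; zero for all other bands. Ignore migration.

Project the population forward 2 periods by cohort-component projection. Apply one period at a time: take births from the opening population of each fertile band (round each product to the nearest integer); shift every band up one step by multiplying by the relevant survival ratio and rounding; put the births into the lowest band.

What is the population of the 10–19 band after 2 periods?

Period 1:
Births: 13400 × 0.072 = 965 ; 6700 × 0.06 = 402 → 1367
10–19: 11900 × 0.961 = 11436
20–29: 11200 × 0.956 = 10707
30–39: 13400 × 0.954 = 12784
40–49: 3400 × 0.961 = 3267
50–59: 6700 × 0.933 = 6251
60+: 8300 × 0.949 + 6400 × 0.605 = 7877 + 3872 = 11749
Population now: 0–9=1367, 10–19=11436, 20–29=10707, 30–39=12784, 40–49=3267, 50–59=6251, 60+=11749
Period 2:
Births: 10707 × 0.072 = 771 ; 3267 × 0.06 = 196 → 967
10–19: 1367 × 0.961 = 1314
20–29: 11436 × 0.956 = 10933
30–39: 10707 × 0.954 = 10214
40–49: 12784 × 0.961 = 12285
50–59: 3267 × 0.933 = 3048
60+: 6251 × 0.949 + 11749 × 0.605 = 5932 + 7108 = 13040
Population now: 0–9=967, 10–19=1314, 20–29=10933, 30–39=10214, 40–49=12285, 50–59=3048, 60+=13040

1314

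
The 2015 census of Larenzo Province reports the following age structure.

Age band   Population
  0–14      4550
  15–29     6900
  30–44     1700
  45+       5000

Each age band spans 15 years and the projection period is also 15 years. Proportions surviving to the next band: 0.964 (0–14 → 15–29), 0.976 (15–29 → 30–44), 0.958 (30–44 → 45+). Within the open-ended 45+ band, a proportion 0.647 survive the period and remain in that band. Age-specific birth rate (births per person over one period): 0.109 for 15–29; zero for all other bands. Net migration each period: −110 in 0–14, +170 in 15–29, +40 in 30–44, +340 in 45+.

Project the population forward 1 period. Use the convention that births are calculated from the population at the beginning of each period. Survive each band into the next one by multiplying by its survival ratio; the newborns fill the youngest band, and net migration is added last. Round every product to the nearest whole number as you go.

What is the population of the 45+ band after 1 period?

5204

After projecting period 1:
Births: 6900 × 0.109 = 752
15–29: 4550 × 0.964 = 4386
30–44: 6900 × 0.976 = 6734
45+: 1700 × 0.958 + 5000 × 0.647 = 1629 + 3235 = 4864
Net migration: 0–14 − 110 → 642; 15–29 + 170 → 4556; 30–44 + 40 → 6774; 45+ + 340 → 5204
Population now: 0–14=642, 15–29=4556, 30–44=6774, 45+=5204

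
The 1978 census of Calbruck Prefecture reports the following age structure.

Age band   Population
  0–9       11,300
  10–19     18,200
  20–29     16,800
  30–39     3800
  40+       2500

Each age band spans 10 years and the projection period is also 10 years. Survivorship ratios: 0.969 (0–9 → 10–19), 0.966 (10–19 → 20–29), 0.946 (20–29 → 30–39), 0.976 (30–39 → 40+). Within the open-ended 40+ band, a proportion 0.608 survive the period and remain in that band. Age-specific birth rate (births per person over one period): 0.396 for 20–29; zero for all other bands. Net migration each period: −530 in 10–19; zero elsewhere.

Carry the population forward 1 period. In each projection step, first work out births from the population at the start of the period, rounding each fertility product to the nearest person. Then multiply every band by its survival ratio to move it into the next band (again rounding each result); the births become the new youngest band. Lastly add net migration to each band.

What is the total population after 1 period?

Let band 1 be 0–9 through band 5 = 40+.
Period 1.
Births: 16800 × 0.396 = 6653
Band 2: 11300 × 0.969 = 10950
Band 3: 18200 × 0.966 = 17581
Band 4: 16800 × 0.946 = 15893
Band 5: 3800 × 0.976 + 2500 × 0.608 = 3709 + 1520 = 5229
Net migration: Band 2 − 530 → 10420
→ [6653, 10420, 17581, 15893, 5229]
Total after period 1: 6653 + 10420 + 17581 + 15893 + 5229 = 55776

55776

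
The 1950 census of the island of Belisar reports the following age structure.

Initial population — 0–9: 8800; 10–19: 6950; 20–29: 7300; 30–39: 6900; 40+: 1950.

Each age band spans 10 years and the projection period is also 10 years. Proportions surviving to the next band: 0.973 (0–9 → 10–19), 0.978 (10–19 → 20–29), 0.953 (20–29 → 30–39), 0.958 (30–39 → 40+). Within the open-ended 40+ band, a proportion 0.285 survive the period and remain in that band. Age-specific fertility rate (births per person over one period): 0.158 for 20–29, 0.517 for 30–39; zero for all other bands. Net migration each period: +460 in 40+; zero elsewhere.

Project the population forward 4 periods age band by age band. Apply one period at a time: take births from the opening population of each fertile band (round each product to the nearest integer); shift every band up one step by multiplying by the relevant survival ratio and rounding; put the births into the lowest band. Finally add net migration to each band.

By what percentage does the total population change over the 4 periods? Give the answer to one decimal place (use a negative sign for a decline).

Call the bands 1 to 5, youngest first.
[period 1]
Births: 7300 * 0.158 = 1153, 6900 * 0.517 = 3567 → total 4720
Band 2: 8800 * 0.973 = 8562
Band 3: 6950 * 0.978 = 6797
Band 4: 7300 * 0.953 = 6957
Band 5: 6900 * 0.958 + 1950 * 0.285 = 6610 + 556 = 7166
Net migration: Band 5 + 460 → 7626
→ [4720, 8562, 6797, 6957, 7626]
[period 2]
Births: 6797 * 0.158 = 1074, 6957 * 0.517 = 3597 → total 4671
Band 2: 4720 * 0.973 = 4593
Band 3: 8562 * 0.978 = 8374
Band 4: 6797 * 0.953 = 6478
Band 5: 6957 * 0.958 + 7626 * 0.285 = 6665 + 2173 = 8838
Net migration: Band 5 + 460 → 9298
→ [4671, 4593, 8374, 6478, 9298]
[period 3]
Births: 8374 * 0.158 = 1323, 6478 * 0.517 = 3349 → total 4672
Band 2: 4671 * 0.973 = 4545
Band 3: 4593 * 0.978 = 4492
Band 4: 8374 * 0.953 = 7980
Band 5: 6478 * 0.958 + 9298 * 0.285 = 6206 + 2650 = 8856
Net migration: Band 5 + 460 → 9316
→ [4672, 4545, 4492, 7980, 9316]
[period 4]
Births: 4492 * 0.158 = 710, 7980 * 0.517 = 4126 → total 4836
Band 2: 4672 * 0.973 = 4546
Band 3: 4545 * 0.978 = 4445
Band 4: 4492 * 0.953 = 4281
Band 5: 7980 * 0.958 + 9316 * 0.285 = 7645 + 2655 = 10300
Net migration: Band 5 + 460 → 10760
→ [4836, 4546, 4445, 4281, 10760]
Total: 31900 → 28868; change = -3032; percentage change = -9.5%

-9.5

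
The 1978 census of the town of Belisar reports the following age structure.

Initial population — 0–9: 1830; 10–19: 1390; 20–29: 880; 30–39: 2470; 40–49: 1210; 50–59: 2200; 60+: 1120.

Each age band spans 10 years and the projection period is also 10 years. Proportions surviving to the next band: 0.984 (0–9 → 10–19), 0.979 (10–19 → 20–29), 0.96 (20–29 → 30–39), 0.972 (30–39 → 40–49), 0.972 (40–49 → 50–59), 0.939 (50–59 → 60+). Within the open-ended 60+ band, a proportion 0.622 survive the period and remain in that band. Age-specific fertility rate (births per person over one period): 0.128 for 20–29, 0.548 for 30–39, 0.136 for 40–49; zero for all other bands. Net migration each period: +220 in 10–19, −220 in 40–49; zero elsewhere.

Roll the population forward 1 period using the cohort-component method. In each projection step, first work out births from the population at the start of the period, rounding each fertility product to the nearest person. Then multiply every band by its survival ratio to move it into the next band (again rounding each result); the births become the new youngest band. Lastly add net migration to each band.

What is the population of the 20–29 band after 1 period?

1361

Let band 1 be 0–9 through band 7 = 60+.
Period 1.
Births: 880 × 0.128 = 113, 2470 × 0.548 = 1354, 1210 × 0.136 = 165 → 1632
Band 2: 1830 × 0.984 = 1801
Band 3: 1390 × 0.979 = 1361
Band 4: 880 × 0.96 = 845
Band 5: 2470 × 0.972 = 2401
Band 6: 1210 × 0.972 = 1176
Band 7: 2200 × 0.939 + 1120 × 0.622 = 2066 + 697 = 2763
Net migration: Band 2 + 220 → 2021; Band 5 − 220 → 2181
Giving 1632 / 2021 / 1361 / 845 / 2181 / 1176 / 2763.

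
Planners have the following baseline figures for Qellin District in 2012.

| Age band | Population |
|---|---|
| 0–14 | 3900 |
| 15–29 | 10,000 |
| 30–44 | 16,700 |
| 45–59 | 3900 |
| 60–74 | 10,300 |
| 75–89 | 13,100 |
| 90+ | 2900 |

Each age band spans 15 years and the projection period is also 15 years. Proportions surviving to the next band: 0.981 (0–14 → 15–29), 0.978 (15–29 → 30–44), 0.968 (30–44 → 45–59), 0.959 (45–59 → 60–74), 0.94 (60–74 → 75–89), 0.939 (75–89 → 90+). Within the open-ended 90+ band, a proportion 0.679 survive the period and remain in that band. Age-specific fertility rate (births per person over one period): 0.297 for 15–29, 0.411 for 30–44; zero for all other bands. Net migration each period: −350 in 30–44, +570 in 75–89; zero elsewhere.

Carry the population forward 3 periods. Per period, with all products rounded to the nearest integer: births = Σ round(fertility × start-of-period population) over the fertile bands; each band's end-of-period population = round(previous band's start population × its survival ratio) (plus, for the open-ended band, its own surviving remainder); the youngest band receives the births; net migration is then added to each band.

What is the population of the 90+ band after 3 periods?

16953

After projecting period 1:
Births: 10000 × 0.297 = 2970 ; 16700 × 0.411 = 6864 ⇒ total 9834
15–29: 3900 × 0.981 = 3826
30–44: 10000 × 0.978 = 9780
45–59: 16700 × 0.968 = 16166
60–74: 3900 × 0.959 = 3740
75–89: 10300 × 0.94 = 9682
90+: 13100 × 0.939 + 2900 × 0.679 = 12301 + 1969 = 14270
Net migration: 30–44 − 350 → 9430; 75–89 + 570 → 10252
→ [9834, 3826, 9430, 16166, 3740, 10252, 14270]
After projecting period 2:
Births: 3826 × 0.297 = 1136 ; 9430 × 0.411 = 3876 ⇒ total 5012
15–29: 9834 × 0.981 = 9647
30–44: 3826 × 0.978 = 3742
45–59: 9430 × 0.968 = 9128
60–74: 16166 × 0.959 = 15503
75–89: 3740 × 0.94 = 3516
90+: 10252 × 0.939 + 14270 × 0.679 = 9627 + 9689 = 19316
Net migration: 30–44 − 350 → 3392; 75–89 + 570 → 4086
→ [5012, 9647, 3392, 9128, 15503, 4086, 19316]
After projecting period 3:
Births: 9647 × 0.297 = 2865 ; 3392 × 0.411 = 1394 ⇒ total 4259
15–29: 5012 × 0.981 = 4917
30–44: 9647 × 0.978 = 9435
45–59: 3392 × 0.968 = 3283
60–74: 9128 × 0.959 = 8754
75–89: 15503 × 0.94 = 14573
90+: 4086 × 0.939 + 19316 × 0.679 = 3837 + 13116 = 16953
Net migration: 30–44 − 350 → 9085; 75–89 + 570 → 15143
→ [4259, 4917, 9085, 3283, 8754, 15143, 16953]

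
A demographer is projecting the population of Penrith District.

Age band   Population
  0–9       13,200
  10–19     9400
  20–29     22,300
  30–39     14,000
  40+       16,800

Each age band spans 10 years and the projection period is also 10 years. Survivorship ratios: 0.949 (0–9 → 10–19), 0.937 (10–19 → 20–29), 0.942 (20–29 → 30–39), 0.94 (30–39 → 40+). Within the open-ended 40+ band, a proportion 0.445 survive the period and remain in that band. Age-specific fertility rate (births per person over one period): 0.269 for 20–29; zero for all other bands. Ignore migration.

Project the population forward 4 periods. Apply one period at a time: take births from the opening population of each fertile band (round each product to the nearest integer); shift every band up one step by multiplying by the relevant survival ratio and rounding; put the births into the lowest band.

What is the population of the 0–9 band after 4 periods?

Call the groups 1 to 5, youngest first.
After projecting period 1:
Births: 22300 * 0.269 = 5999
Group 2: 13200 * 0.949 = 12527
Group 3: 9400 * 0.937 = 8808
Group 4: 22300 * 0.942 = 21007
Group 5: 14000 * 0.94 + 16800 * 0.445 = 13160 + 7476 = 20636
→ [5999, 12527, 8808, 21007, 20636]
After projecting period 2:
Births: 8808 * 0.269 = 2369
Group 2: 5999 * 0.949 = 5693
Group 3: 12527 * 0.937 = 11738
Group 4: 8808 * 0.942 = 8297
Group 5: 21007 * 0.94 + 20636 * 0.445 = 19747 + 9183 = 28930
→ [2369, 5693, 11738, 8297, 28930]
After projecting period 3:
Births: 11738 * 0.269 = 3158
Group 2: 2369 * 0.949 = 2248
Group 3: 5693 * 0.937 = 5334
Group 4: 11738 * 0.942 = 11057
Group 5: 8297 * 0.94 + 28930 * 0.445 = 7799 + 12874 = 20673
→ [3158, 2248, 5334, 11057, 20673]
After projecting period 4:
Births: 5334 * 0.269 = 1435
Group 2: 3158 * 0.949 = 2997
Group 3: 2248 * 0.937 = 2106
Group 4: 5334 * 0.942 = 5025
Group 5: 11057 * 0.94 + 20673 * 0.445 = 10394 + 9199 = 19593
→ [1435, 2997, 2106, 5025, 19593]

1435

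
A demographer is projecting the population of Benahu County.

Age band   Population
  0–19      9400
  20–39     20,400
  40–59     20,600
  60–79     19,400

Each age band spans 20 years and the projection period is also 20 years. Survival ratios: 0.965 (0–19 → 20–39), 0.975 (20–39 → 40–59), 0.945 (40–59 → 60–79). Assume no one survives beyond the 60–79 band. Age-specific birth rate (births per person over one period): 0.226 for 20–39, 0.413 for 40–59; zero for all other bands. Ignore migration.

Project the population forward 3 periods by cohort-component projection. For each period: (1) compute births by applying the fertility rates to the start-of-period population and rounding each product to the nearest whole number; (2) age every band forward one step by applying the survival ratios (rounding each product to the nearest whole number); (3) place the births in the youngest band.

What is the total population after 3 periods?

Period 1.
Births: 20400 * 0.226 = 4610  |  20600 * 0.413 = 8508 → total 13118
20–39: 9400 * 0.965 = 9071
40–59: 20400 * 0.975 = 19890
60–79: 20600 * 0.945 = 19467
Giving 13118 / 9071 / 19890 / 19467.
Period 2.
Births: 9071 * 0.226 = 2050  |  19890 * 0.413 = 8215 → total 10265
20–39: 13118 * 0.965 = 12659
40–59: 9071 * 0.975 = 8844
60–79: 19890 * 0.945 = 18796
Giving 10265 / 12659 / 8844 / 18796.
Period 3.
Births: 12659 * 0.226 = 2861  |  8844 * 0.413 = 3653 → total 6514
20–39: 10265 * 0.965 = 9906
40–59: 12659 * 0.975 = 12343
60–79: 8844 * 0.945 = 8358
Giving 6514 / 9906 / 12343 / 8358.
Total after period 3: 6514 + 9906 + 12343 + 8358 = 37121

37121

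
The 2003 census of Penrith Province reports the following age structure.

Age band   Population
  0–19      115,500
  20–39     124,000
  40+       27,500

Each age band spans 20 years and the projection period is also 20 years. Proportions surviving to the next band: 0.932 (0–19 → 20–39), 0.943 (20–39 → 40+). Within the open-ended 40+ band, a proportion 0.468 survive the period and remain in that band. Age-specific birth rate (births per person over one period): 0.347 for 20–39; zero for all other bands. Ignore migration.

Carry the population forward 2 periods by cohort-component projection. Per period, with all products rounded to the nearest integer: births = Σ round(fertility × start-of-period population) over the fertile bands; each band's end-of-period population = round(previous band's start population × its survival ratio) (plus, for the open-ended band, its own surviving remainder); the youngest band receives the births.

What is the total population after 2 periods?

— Period 1 —
Births: 124000 * 0.347 = 43028
20–39: 115500 * 0.932 = 107646
40+: 124000 * 0.943 + 27500 * 0.468 = 116932 + 12870 = 129802
Population now: 0–19=43028, 20–39=107646, 40+=129802
— Period 2 —
Births: 107646 * 0.347 = 37353
20–39: 43028 * 0.932 = 40102
40+: 107646 * 0.943 + 129802 * 0.468 = 101510 + 60747 = 162257
Population now: 0–19=37353, 20–39=40102, 40+=162257
Total after period 2: 37353 + 40102 + 162257 = 239712

239712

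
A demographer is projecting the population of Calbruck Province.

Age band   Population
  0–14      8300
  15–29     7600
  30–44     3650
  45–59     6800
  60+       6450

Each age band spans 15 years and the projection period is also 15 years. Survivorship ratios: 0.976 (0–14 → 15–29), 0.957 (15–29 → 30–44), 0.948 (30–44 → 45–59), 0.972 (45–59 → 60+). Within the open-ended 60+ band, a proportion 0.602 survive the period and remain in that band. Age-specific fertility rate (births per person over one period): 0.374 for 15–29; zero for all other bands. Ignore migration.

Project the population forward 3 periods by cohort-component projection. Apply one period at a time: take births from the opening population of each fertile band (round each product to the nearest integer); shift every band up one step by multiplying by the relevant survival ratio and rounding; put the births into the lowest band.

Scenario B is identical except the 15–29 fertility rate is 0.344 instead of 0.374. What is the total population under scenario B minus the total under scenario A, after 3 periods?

[period 1]
Births: 7600 * 0.374 = 2842
15–29: 8300 * 0.976 = 8101
30–44: 7600 * 0.957 = 7273
45–59: 3650 * 0.948 = 3460
60+: 6800 * 0.972 + 6450 * 0.602 = 6610 + 3883 = 10493
→ [2842, 8101, 7273, 3460, 10493]
[period 2]
Births: 8101 * 0.374 = 3030
15–29: 2842 * 0.976 = 2774
30–44: 8101 * 0.957 = 7753
45–59: 7273 * 0.948 = 6895
60+: 3460 * 0.972 + 10493 * 0.602 = 3363 + 6317 = 9680
→ [3030, 2774, 7753, 6895, 9680]
[period 3]
Births: 2774 * 0.374 = 1037
15–29: 3030 * 0.976 = 2957
30–44: 2774 * 0.957 = 2655
45–59: 7753 * 0.948 = 7350
60+: 6895 * 0.972 + 9680 * 0.602 = 6702 + 5827 = 12529
→ [1037, 2957, 2655, 7350, 12529]
Scenario A total after 3 periods: 26528
Scenario B projection —
[period 1]
Births: 7600 * 0.344 = 2614
15–29: 8300 * 0.976 = 8101
30–44: 7600 * 0.957 = 7273
45–59: 3650 * 0.948 = 3460
60+: 6800 * 0.972 + 6450 * 0.602 = 6610 + 3883 = 10493
→ [2614, 8101, 7273, 3460, 10493]
[period 2]
Births: 8101 * 0.344 = 2787
15–29: 2614 * 0.976 = 2551
30–44: 8101 * 0.957 = 7753
45–59: 7273 * 0.948 = 6895
60+: 3460 * 0.972 + 10493 * 0.602 = 3363 + 6317 = 9680
→ [2787, 2551, 7753, 6895, 9680]
[period 3]
Births: 2551 * 0.344 = 878
15–29: 2787 * 0.976 = 2720
30–44: 2551 * 0.957 = 2441
45–59: 7753 * 0.948 = 7350
60+: 6895 * 0.972 + 9680 * 0.602 = 6702 + 5827 = 12529
→ [878, 2720, 2441, 7350, 12529]
Scenario B total after 3 periods: 25918
Difference B − A = 25918 − 26528 = -610

-610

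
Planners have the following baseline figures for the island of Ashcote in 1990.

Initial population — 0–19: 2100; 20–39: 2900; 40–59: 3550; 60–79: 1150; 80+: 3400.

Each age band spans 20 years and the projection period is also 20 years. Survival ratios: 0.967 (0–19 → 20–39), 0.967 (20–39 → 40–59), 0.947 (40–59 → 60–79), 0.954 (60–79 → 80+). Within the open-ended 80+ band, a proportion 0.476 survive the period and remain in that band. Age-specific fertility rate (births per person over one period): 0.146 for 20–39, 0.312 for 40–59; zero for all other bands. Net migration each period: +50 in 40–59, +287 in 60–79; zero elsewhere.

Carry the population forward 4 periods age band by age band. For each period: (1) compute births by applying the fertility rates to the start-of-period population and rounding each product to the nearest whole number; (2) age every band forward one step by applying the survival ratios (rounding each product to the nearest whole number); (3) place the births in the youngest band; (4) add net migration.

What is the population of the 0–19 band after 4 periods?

630

Period 1:
Births: 2900 * 0.146 = 423 ; 3550 * 0.312 = 1108 → 1531
20–39: 2100 * 0.967 = 2031
40–59: 2900 * 0.967 = 2804
60–79: 3550 * 0.947 = 3362
80+: 1150 * 0.954 + 3400 * 0.476 = 1097 + 1618 = 2715
Net migration: 40–59 + 50 → 2854; 60–79 + 287 → 3649
Giving 1531 / 2031 / 2854 / 3649 / 2715.
Period 2:
Births: 2031 * 0.146 = 297 ; 2854 * 0.312 = 890 → 1187
20–39: 1531 * 0.967 = 1480
40–59: 2031 * 0.967 = 1964
60–79: 2854 * 0.947 = 2703
80+: 3649 * 0.954 + 2715 * 0.476 = 3481 + 1292 = 4773
Net migration: 40–59 + 50 → 2014; 60–79 + 287 → 2990
Giving 1187 / 1480 / 2014 / 2990 / 4773.
Period 3:
Births: 1480 * 0.146 = 216 ; 2014 * 0.312 = 628 → 844
20–39: 1187 * 0.967 = 1148
40–59: 1480 * 0.967 = 1431
60–79: 2014 * 0.947 = 1907
80+: 2990 * 0.954 + 4773 * 0.476 = 2852 + 2272 = 5124
Net migration: 40–59 + 50 → 1481; 60–79 + 287 → 2194
Giving 844 / 1148 / 1481 / 2194 / 5124.
Period 4:
Births: 1148 * 0.146 = 168 ; 1481 * 0.312 = 462 → 630
20–39: 844 * 0.967 = 816
40–59: 1148 * 0.967 = 1110
60–79: 1481 * 0.947 = 1403
80+: 2194 * 0.954 + 5124 * 0.476 = 2093 + 2439 = 4532
Net migration: 40–59 + 50 → 1160; 60–79 + 287 → 1690
Giving 630 / 816 / 1160 / 1690 / 4532.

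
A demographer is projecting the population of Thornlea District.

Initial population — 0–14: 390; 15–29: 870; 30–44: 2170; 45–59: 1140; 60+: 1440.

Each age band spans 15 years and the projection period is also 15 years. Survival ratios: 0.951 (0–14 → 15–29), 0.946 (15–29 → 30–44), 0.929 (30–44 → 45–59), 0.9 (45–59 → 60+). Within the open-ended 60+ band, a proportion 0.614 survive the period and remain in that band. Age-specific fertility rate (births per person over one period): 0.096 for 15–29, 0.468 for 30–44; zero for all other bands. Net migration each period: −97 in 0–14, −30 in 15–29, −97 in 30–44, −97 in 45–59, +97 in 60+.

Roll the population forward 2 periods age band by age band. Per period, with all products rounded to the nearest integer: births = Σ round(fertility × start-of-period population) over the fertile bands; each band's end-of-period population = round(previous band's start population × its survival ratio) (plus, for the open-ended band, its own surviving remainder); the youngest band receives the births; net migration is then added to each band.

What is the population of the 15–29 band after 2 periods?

— Period 1 —
Births: 870 * 0.096 = 84, 2170 * 0.468 = 1016 → total 1100
15–29: 390 * 0.951 = 371
30–44: 870 * 0.946 = 823
45–59: 2170 * 0.929 = 2016
60+: 1140 * 0.9 + 1440 * 0.614 = 1026 + 884 = 1910
Net migration: 0–14 − 97 → 1003; 15–29 − 30 → 341; 30–44 − 97 → 726; 45–59 − 97 → 1919; 60+ + 97 → 2007
→ [1003, 341, 726, 1919, 2007]
— Period 2 —
Births: 341 * 0.096 = 33, 726 * 0.468 = 340 → total 373
15–29: 1003 * 0.951 = 954
30–44: 341 * 0.946 = 323
45–59: 726 * 0.929 = 674
60+: 1919 * 0.9 + 2007 * 0.614 = 1727 + 1232 = 2959
Net migration: 0–14 − 97 → 276; 15–29 − 30 → 924; 30–44 − 97 → 226; 45–59 − 97 → 577; 60+ + 97 → 3056
→ [276, 924, 226, 577, 3056]

924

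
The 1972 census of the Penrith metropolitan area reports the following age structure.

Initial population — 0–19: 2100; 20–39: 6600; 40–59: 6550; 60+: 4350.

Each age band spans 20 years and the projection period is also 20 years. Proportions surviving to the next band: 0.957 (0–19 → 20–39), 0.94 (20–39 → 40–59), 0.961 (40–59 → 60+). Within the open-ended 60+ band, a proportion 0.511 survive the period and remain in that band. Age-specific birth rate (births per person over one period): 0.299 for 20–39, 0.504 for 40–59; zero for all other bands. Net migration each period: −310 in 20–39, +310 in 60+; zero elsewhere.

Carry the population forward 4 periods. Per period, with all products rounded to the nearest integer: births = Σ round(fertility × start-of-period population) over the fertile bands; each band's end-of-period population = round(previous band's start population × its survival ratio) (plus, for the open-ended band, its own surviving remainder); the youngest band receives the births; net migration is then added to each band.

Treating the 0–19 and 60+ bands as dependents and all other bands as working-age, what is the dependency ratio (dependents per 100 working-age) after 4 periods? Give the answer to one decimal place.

240.7

(Groups numbered youngest = 1 to oldest = 4.)
— Period 1 —
Births: 6600 * 0.299 = 1973 ; 6550 * 0.504 = 3301 — total 5274
Group 2: 2100 * 0.957 = 2010
Group 3: 6600 * 0.94 = 6204
Group 4: 6550 * 0.961 + 4350 * 0.511 = 6295 + 2223 = 8518
Net migration: Group 2 − 310 → 1700; Group 4 + 310 → 8828
→ [5274, 1700, 6204, 8828]
— Period 2 —
Births: 1700 * 0.299 = 508 ; 6204 * 0.504 = 3127 — total 3635
Group 2: 5274 * 0.957 = 5047
Group 3: 1700 * 0.94 = 1598
Group 4: 6204 * 0.961 + 8828 * 0.511 = 5962 + 4511 = 10473
Net migration: Group 2 − 310 → 4737; Group 4 + 310 → 10783
→ [3635, 4737, 1598, 10783]
— Period 3 —
Births: 4737 * 0.299 = 1416 ; 1598 * 0.504 = 805 — total 2221
Group 2: 3635 * 0.957 = 3479
Group 3: 4737 * 0.94 = 4453
Group 4: 1598 * 0.961 + 10783 * 0.511 = 1536 + 5510 = 7046
Net migration: Group 2 − 310 → 3169; Group 4 + 310 → 7356
→ [2221, 3169, 4453, 7356]
— Period 4 —
Births: 3169 * 0.299 = 948 ; 4453 * 0.504 = 2244 — total 3192
Group 2: 2221 * 0.957 = 2125
Group 3: 3169 * 0.94 = 2979
Group 4: 4453 * 0.961 + 7356 * 0.511 = 4279 + 3759 = 8038
Net migration: Group 2 − 310 → 1815; Group 4 + 310 → 8348
→ [3192, 1815, 2979, 8348]
Dependents (band 0–19 + band 60+) = 3192 + 8348 = 11540; working-age = 4794; ratio = 11540/4794 × 100 = 240.7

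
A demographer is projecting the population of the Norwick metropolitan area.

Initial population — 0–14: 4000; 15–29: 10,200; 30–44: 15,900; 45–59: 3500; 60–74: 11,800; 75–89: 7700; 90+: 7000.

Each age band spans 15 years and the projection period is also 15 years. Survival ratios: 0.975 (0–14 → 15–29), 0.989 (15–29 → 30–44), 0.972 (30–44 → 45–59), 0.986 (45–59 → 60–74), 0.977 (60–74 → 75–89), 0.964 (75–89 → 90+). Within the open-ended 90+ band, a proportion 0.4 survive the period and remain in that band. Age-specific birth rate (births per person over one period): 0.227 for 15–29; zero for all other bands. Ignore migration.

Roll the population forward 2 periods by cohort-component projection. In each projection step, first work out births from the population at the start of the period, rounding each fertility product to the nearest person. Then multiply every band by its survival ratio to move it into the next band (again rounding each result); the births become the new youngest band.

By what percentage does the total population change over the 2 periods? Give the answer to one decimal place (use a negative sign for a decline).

After projecting period 1:
Births: 10200 × 0.227 = 2315
15–29: 4000 × 0.975 = 3900
30–44: 10200 × 0.989 = 10088
45–59: 15900 × 0.972 = 15455
60–74: 3500 × 0.986 = 3451
75–89: 11800 × 0.977 = 11529
90+: 7700 × 0.964 + 7000 × 0.4 = 7423 + 2800 = 10223
End of period: [2315, 3900, 10088, 15455, 3451, 11529, 10223]
After projecting period 2:
Births: 3900 × 0.227 = 885
15–29: 2315 × 0.975 = 2257
30–44: 3900 × 0.989 = 3857
45–59: 10088 × 0.972 = 9806
60–74: 15455 × 0.986 = 15239
75–89: 3451 × 0.977 = 3372
90+: 11529 × 0.964 + 10223 × 0.4 = 11114 + 4089 = 15203
End of period: [885, 2257, 3857, 9806, 15239, 3372, 15203]
Total: 60100 → 50619; change = -9481; percentage change = -15.8%

-15.8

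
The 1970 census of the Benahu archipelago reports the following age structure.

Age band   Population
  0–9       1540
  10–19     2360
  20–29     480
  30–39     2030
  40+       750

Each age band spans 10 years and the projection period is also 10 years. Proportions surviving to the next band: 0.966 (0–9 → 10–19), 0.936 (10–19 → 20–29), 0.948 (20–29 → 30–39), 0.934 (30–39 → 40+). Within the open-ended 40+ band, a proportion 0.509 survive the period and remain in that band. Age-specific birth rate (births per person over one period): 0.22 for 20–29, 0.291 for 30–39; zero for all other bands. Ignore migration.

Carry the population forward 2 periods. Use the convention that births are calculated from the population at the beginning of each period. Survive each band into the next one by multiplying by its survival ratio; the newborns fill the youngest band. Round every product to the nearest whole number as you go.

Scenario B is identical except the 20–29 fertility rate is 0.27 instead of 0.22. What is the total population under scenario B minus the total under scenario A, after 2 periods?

After projecting period 1:
Births: 480 × 0.22 = 106 ; 2030 × 0.291 = 591 ⇒ total 697
10–19: 1540 × 0.966 = 1488
20–29: 2360 × 0.936 = 2209
30–39: 480 × 0.948 = 455
40+: 2030 × 0.934 + 750 × 0.509 = 1896 + 382 = 2278
→ [697, 1488, 2209, 455, 2278]
After projecting period 2:
Births: 2209 × 0.22 = 486 ; 455 × 0.291 = 132 ⇒ total 618
10–19: 697 × 0.966 = 673
20–29: 1488 × 0.936 = 1393
30–39: 2209 × 0.948 = 2094
40+: 455 × 0.934 + 2278 × 0.509 = 425 + 1160 = 1585
→ [618, 673, 1393, 2094, 1585]
Scenario A total after 2 periods: 6363
Scenario B projection —
After projecting period 1:
Births: 480 × 0.27 = 130 ; 2030 × 0.291 = 591 ⇒ total 721
10–19: 1540 × 0.966 = 1488
20–29: 2360 × 0.936 = 2209
30–39: 480 × 0.948 = 455
40+: 2030 × 0.934 + 750 × 0.509 = 1896 + 382 = 2278
→ [721, 1488, 2209, 455, 2278]
After projecting period 2:
Births: 2209 × 0.27 = 596 ; 455 × 0.291 = 132 ⇒ total 728
10–19: 721 × 0.966 = 696
20–29: 1488 × 0.936 = 1393
30–39: 2209 × 0.948 = 2094
40+: 455 × 0.934 + 2278 × 0.509 = 425 + 1160 = 1585
→ [728, 696, 1393, 2094, 1585]
Scenario B total after 2 periods: 6496
Difference B − A = 6496 − 6363 = 133

133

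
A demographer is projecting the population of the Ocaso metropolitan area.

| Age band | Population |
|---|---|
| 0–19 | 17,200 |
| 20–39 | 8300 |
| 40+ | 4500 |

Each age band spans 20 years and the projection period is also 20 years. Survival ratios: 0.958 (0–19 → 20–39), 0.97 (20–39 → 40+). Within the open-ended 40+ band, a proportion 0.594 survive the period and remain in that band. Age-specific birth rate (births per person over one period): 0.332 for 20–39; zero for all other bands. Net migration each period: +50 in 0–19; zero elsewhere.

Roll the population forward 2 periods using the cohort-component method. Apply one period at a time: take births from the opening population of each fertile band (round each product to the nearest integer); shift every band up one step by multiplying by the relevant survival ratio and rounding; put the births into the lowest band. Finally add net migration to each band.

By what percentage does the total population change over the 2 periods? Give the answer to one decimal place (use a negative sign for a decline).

Numbering the bands 1..3 from youngest to oldest:
Period 1.
Births: 8300 * 0.332 = 2756
Band 2: 17200 * 0.958 = 16478
Band 3: 8300 * 0.97 + 4500 * 0.594 = 8051 + 2673 = 10724
Net migration: Band 1 + 50 → 2806
Giving 2806 / 16478 / 10724.
Period 2.
Births: 16478 * 0.332 = 5471
Band 2: 2806 * 0.958 = 2688
Band 3: 16478 * 0.97 + 10724 * 0.594 = 15984 + 6370 = 22354
Net migration: Band 1 + 50 → 5521
Giving 5521 / 2688 / 22354.
Total: 30000 → 30563; change = 563; percentage change = 1.9%

1.9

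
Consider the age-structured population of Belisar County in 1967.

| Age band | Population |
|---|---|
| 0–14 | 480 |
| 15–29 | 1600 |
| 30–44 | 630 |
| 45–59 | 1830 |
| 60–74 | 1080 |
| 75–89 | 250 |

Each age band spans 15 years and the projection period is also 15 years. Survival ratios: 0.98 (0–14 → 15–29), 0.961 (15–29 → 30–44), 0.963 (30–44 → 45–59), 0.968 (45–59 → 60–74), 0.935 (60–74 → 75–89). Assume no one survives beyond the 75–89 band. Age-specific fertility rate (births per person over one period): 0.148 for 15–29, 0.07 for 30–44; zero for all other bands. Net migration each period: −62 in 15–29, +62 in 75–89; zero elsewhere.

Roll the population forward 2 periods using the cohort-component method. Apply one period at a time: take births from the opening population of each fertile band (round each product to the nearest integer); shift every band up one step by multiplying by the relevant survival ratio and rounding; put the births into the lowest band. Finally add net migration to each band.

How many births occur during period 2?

Period 1.
Births: 1600 × 0.148 = 237, 630 × 0.07 = 44 → total 281
15–29: 480 × 0.98 = 470
30–44: 1600 × 0.961 = 1538
45–59: 630 × 0.963 = 607
60–74: 1830 × 0.968 = 1771
75–89: 1080 × 0.935 = 1010
Net migration: 15–29 − 62 → 408; 75–89 + 62 → 1072
Giving 281 / 408 / 1538 / 607 / 1771 / 1072.
Period 2.
Births: 408 × 0.148 = 60, 1538 × 0.07 = 108 → total 168
15–29: 281 × 0.98 = 275
30–44: 408 × 0.961 = 392
45–59: 1538 × 0.963 = 1481
60–74: 607 × 0.968 = 588
75–89: 1771 × 0.935 = 1656
Net migration: 15–29 − 62 → 213; 75–89 + 62 → 1718
Giving 168 / 213 / 392 / 1481 / 588 / 1718.

168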